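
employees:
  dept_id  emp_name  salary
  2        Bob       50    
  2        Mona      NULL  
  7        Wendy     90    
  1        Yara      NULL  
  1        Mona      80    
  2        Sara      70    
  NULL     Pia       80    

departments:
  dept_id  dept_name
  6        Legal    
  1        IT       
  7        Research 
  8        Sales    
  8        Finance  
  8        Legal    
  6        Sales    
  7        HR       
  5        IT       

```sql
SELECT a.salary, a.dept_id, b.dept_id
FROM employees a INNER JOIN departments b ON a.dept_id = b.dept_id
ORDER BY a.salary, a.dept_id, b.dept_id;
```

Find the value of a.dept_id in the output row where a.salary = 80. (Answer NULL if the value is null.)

1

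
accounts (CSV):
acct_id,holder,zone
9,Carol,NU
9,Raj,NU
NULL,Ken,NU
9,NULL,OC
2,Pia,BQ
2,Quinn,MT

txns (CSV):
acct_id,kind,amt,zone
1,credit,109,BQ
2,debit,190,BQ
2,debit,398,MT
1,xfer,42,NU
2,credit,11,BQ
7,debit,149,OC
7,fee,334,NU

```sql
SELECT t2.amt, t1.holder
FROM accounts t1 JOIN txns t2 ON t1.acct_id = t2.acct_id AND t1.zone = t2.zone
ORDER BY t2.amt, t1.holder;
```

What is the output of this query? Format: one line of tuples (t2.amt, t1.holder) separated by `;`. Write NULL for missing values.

(11, Pia); (190, Pia); (398, Quinn)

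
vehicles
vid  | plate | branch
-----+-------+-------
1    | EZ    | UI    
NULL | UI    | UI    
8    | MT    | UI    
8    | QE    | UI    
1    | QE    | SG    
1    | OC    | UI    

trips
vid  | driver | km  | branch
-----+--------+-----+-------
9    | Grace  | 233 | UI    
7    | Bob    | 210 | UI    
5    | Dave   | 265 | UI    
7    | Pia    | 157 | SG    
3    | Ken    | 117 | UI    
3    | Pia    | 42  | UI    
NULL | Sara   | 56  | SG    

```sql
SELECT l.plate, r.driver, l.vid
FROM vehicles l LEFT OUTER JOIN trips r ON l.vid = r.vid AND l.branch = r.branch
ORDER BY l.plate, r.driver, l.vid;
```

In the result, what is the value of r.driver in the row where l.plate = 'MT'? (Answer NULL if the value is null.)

LEFT JOIN keeps every row from `vehicles`; unmatched rows get NULL for `trips`'s columns.
Matching on l.vid = r.vid AND l.branch = r.branch. A NULL in a compared column never satisfies the condition.
- vid=1, branch=UI: no r row matches, row kept with r columns NULL.
- vid=NULL, branch=UI: no r row matches, row kept with r columns NULL.
- vid=8, branch=UI: no r row matches, row kept with r columns NULL.
- vid=8, branch=UI: no r row matches, row kept with r columns NULL.
- vid=1, branch=SG: no r row matches, row kept with r columns NULL.
- vid=1, branch=UI: no r row matches, row kept with r columns NULL.

NULL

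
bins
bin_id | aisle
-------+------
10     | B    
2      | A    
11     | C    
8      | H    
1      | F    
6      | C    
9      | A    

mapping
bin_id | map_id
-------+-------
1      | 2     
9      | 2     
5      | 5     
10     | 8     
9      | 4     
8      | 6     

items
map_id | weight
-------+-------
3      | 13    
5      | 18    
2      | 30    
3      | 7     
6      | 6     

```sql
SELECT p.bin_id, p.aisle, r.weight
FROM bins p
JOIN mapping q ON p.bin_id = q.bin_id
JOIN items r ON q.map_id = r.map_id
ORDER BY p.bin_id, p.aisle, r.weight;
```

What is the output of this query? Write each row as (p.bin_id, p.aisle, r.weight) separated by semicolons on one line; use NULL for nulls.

(1, F, 30); (8, H, 6); (9, A, 30)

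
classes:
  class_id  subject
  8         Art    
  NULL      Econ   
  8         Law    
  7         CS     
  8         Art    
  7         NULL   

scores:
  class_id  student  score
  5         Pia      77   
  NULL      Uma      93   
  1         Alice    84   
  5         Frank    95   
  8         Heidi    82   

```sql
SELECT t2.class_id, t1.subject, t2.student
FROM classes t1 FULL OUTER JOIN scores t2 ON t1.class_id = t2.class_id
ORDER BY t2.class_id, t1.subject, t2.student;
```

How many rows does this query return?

FULL OUTER JOIN keeps every row from both sides; unmatched rows get NULL for the other side's columns.
Matching on t1.class_id = t2.class_id. A NULL in a compared column never satisfies the condition.
- t1 (class_id=8) pairs with 1 row(s) of t2.
- t1 (class_id=NULL) has no partner → padded with NULL.
- t1 (class_id=8) pairs with 1 row(s) of t2.
- t1 (class_id=7) has no partner → padded with NULL.
- t1 (class_id=8) pairs with 1 row(s) of t2.
- t1 (class_id=7) has no partner → padded with NULL.
- 4 row(s) from t2 found no t1 partner → padded with NULL.
Total: 3 matched + 7 padded = 10 rows.

10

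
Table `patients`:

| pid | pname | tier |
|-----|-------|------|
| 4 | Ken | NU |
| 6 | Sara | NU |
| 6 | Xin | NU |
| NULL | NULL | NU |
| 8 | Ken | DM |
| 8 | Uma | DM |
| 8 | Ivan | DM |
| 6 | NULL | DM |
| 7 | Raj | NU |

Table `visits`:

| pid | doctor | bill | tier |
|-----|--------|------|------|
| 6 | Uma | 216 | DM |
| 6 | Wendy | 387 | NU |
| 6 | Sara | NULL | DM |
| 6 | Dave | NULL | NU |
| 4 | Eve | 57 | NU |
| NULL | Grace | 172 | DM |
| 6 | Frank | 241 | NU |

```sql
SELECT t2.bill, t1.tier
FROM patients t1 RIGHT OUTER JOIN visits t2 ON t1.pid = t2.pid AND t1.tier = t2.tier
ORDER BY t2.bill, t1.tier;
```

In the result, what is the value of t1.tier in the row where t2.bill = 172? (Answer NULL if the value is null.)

RIGHT JOIN keeps every row from `visits`; unmatched rows get NULL for `patients`'s columns.
Matching on t1.pid = t2.pid AND t1.tier = t2.tier. A NULL in a compared column never satisfies the condition.
- t1[0] pid=4, tier=NU → 1 match(es) in t2 → 1 row(s).
- t1[1] pid=6, tier=NU → 3 match(es) in t2 → 3 row(s).
- t1[2] pid=6, tier=NU → 3 match(es) in t2 → 3 row(s).
- t1[3] pid=NULL, tier=NU → no match.
- t1[4] pid=8, tier=DM → no match.
- t1[5] pid=8, tier=DM → no match.
- t1[6] pid=8, tier=DM → no match.
- t1[7] pid=6, tier=DM → 2 match(es) in t2 → 2 row(s).
- t1[8] pid=7, tier=NU → no match.
- 1 row(s) from t2 found no t1 partner → padded with NULL.

NULL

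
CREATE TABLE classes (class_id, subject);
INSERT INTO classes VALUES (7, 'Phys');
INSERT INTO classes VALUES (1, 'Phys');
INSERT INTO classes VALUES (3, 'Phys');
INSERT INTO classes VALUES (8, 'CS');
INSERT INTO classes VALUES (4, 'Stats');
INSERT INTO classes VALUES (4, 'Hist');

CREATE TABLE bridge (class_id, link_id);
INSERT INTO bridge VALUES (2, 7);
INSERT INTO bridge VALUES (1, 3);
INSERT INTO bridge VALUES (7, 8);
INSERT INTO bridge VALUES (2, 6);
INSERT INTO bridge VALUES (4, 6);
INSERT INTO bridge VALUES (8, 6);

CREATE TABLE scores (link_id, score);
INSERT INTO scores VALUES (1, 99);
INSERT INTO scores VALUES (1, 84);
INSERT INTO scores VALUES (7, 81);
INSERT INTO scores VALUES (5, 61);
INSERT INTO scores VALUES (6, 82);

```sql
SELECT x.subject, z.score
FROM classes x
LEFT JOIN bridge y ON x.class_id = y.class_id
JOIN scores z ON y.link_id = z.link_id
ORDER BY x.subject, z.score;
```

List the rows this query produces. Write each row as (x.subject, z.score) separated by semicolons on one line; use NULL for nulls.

Joins associate left-to-right: classes LEFT JOIN bridge on class_id gives 6 intermediate row(s).
Then INNER JOIN `scores z` on link_id: keep only rows whose y.link_id appears in z.

(CS, 82); (Hist, 82); (Stats, 82)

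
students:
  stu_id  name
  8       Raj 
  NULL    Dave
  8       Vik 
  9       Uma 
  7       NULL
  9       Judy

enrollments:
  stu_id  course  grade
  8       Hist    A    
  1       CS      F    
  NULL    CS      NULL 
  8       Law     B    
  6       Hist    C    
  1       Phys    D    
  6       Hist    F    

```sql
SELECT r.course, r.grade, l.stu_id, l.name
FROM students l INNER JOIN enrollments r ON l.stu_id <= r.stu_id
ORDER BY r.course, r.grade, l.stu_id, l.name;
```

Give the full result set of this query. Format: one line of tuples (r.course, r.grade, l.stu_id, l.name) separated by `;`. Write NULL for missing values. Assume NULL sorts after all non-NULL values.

INNER JOIN keeps only pairs where the ON condition holds.
Matching on l.stu_id <= r.stu_id. A NULL in a compared column never satisfies the condition.
Matched pairs: 6.

(Hist, A, 7, NULL); (Hist, A, 8, Raj); (Hist, A, 8, Vik); (Law, B, 7, NULL); (Law, B, 8, Raj); (Law, B, 8, Vik)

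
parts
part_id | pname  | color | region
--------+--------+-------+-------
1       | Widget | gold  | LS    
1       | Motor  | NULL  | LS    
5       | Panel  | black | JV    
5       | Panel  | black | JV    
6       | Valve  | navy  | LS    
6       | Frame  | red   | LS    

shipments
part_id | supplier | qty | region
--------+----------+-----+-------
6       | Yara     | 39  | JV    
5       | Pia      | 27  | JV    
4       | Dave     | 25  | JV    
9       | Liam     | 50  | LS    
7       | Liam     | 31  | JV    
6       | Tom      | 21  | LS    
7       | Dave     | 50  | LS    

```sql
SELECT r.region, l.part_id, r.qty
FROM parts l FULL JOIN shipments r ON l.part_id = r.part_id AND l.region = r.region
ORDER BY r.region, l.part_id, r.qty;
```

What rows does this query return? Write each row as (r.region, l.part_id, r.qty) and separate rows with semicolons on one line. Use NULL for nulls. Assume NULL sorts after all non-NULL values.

(JV, 5, 27); (JV, 5, 27); (JV, NULL, 25); (JV, NULL, 31); (JV, NULL, 39); (LS, 6, 21); (LS, 6, 21); (LS, NULL, 50); (LS, NULL, 50); (NULL, 1, NULL); (NULL, 1, NULL)

FULL OUTER JOIN keeps every row from both sides; unmatched rows get NULL for the other side's columns.
Matching on l.part_id = r.part_id AND l.region = r.region.
Matched pairs: 4; unmatched l rows kept: 2; unmatched r rows kept: 5.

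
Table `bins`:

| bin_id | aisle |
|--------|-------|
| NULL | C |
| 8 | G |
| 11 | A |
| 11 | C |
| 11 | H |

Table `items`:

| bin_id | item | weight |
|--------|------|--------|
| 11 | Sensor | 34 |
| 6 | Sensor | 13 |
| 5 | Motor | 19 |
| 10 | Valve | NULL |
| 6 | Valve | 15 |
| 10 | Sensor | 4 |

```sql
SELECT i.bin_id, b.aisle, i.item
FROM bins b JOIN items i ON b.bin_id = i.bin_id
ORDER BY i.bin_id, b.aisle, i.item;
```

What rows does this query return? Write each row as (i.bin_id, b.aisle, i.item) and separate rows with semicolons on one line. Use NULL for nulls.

(11, A, Sensor); (11, C, Sensor); (11, H, Sensor)

INNER JOIN keeps only pairs where the ON condition holds.
Matching on b.bin_id = i.bin_id. A NULL in a compared column never satisfies the condition.
- b[0] bin_id=NULL → no match; dropped.
- b[1] bin_id=8 → no match; dropped.
- b[2] bin_id=11 → 1 match(es) in i → 1 row(s).
- b[3] bin_id=11 → 1 match(es) in i → 1 row(s).
- b[4] bin_id=11 → 1 match(es) in i → 1 row(s).
After projecting and ordering:
i.bin_id | b.aisle | i.item
11 | A | Sensor
11 | C | Sensor
11 | H | Sensor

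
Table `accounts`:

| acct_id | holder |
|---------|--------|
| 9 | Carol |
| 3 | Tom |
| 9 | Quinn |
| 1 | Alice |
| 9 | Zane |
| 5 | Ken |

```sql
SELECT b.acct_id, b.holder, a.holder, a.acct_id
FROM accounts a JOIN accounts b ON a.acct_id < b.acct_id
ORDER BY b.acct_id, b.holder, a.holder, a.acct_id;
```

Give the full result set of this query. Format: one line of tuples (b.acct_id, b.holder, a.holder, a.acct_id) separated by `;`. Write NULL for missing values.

(3, Tom, Alice, 1); (5, Ken, Alice, 1); (5, Ken, Tom, 3); (9, Carol, Alice, 1); (9, Carol, Ken, 5); (9, Carol, Tom, 3); (9, Quinn, Alice, 1); (9, Quinn, Ken, 5); (9, Quinn, Tom, 3); (9, Zane, Alice, 1); (9, Zane, Ken, 5); (9, Zane, Tom, 3)

INNER JOIN keeps only pairs where the ON condition holds.
Matching on a.acct_id < b.acct_id.
- acct_id=9: no matching b row, dropped.
- acct_id=3: 4 matching b row(s), so 4 row(s) emitted.
- acct_id=9: no matching b row, dropped.
- acct_id=1: 5 matching b row(s), so 5 row(s) emitted.
- acct_id=9: no matching b row, dropped.
- acct_id=5: 3 matching b row(s), so 3 row(s) emitted.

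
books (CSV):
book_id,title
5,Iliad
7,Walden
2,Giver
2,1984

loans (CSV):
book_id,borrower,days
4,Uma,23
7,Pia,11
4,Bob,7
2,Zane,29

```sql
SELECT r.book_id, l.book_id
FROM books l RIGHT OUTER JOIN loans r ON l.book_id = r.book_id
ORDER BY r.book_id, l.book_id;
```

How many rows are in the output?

RIGHT JOIN keeps every row from `loans`; unmatched rows get NULL for `books`'s columns.
Matching on l.book_id = r.book_id.
- l row (book_id=5): no match.
- l row (book_id=7): matches 1 r row(s) → 1 output row(s).
- l row (book_id=2): matches 1 r row(s) → 1 output row(s).
- l row (book_id=2): matches 1 r row(s) → 1 output row(s).
- 2 r row(s) had no l match → kept, l columns NULL.
Total: 3 matched + 2 padded = 5 rows.

5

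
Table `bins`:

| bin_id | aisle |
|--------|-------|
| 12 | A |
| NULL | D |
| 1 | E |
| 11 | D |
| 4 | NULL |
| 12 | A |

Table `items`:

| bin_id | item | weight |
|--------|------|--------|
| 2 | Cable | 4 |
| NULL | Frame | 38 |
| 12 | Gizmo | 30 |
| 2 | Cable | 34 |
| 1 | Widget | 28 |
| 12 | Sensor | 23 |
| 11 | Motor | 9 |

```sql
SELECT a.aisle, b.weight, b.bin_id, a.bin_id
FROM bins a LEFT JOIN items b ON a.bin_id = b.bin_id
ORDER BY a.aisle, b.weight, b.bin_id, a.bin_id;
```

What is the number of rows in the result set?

8

LEFT JOIN keeps every row from `bins`; unmatched rows get NULL for `items`'s columns.
Matching on a.bin_id = b.bin_id. A NULL in a compared column never satisfies the condition.
- bin_id=12: 2 matching b row(s), so 2 row(s) emitted.
- bin_id=NULL: no b row matches, row kept with b columns NULL.
- bin_id=1: 1 matching b row(s), so 1 row(s) emitted.
- bin_id=11: 1 matching b row(s), so 1 row(s) emitted.
- bin_id=4: no b row matches, row kept with b columns NULL.
- bin_id=12: 2 matching b row(s), so 2 row(s) emitted.
Total: 6 matched + 2 padded = 8 rows.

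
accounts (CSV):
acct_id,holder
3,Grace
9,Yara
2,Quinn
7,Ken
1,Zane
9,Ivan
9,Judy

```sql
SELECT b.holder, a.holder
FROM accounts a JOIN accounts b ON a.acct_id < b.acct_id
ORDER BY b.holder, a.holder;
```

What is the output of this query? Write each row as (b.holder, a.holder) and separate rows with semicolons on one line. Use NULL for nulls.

(Grace, Quinn); (Grace, Zane); (Ivan, Grace); (Ivan, Ken); (Ivan, Quinn); (Ivan, Zane); (Judy, Grace); (Judy, Ken); (Judy, Quinn); (Judy, Zane); (Ken, Grace); (Ken, Quinn); (Ken, Zane); (Quinn, Zane); (Yara, Grace); (Yara, Ken); (Yara, Quinn); (Yara, Zane)

INNER JOIN keeps only pairs where the ON condition holds.
Matching on a.acct_id < b.acct_id.
- a[0] acct_id=3 → 4 match(es) in b → 4 row(s).
- a[1] acct_id=9 → no match; dropped.
- a[2] acct_id=2 → 5 match(es) in b → 5 row(s).
- a[3] acct_id=7 → 3 match(es) in b → 3 row(s).
- a[4] acct_id=1 → 6 match(es) in b → 6 row(s).
- a[5] acct_id=9 → no match; dropped.
- a[6] acct_id=9 → no match; dropped.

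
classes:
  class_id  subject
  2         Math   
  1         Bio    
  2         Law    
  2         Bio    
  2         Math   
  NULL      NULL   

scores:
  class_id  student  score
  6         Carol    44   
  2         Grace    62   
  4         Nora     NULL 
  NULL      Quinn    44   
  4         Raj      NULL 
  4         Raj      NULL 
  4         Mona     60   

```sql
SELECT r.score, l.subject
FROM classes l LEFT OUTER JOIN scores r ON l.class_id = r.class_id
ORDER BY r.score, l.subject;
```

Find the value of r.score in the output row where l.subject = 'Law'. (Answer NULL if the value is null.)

LEFT JOIN keeps every row from `classes`; unmatched rows get NULL for `scores`'s columns.
Matching on l.class_id = r.class_id. A NULL in a compared column never satisfies the condition.
- l (class_id=2) pairs with 1 row(s) of r.
- l (class_id=1) has no partner → padded with NULL.
- l (class_id=2) pairs with 1 row(s) of r.
- l (class_id=2) pairs with 1 row(s) of r.
- l (class_id=2) pairs with 1 row(s) of r.
- l (class_id=NULL) has no partner → padded with NULL.

62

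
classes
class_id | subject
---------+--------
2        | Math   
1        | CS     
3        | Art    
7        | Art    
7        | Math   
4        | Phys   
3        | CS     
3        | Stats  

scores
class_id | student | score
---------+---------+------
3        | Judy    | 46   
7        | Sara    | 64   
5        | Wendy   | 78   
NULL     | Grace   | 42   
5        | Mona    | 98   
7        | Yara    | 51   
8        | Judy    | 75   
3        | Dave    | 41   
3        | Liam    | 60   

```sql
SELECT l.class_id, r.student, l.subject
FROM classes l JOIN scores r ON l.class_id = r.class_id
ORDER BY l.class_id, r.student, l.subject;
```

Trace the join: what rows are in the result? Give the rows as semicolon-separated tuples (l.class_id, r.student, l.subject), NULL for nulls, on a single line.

INNER JOIN keeps only pairs where the ON condition holds.
Matching on l.class_id = r.class_id. A NULL in a compared column never satisfies the condition.
- class_id=2: no matching r row, dropped.
- class_id=1: no matching r row, dropped.
- class_id=3: 3 matching r row(s), so 3 row(s) emitted.
- class_id=7: 2 matching r row(s), so 2 row(s) emitted.
- class_id=7: 2 matching r row(s), so 2 row(s) emitted.
- class_id=4: no matching r row, dropped.
- class_id=3: 3 matching r row(s), so 3 row(s) emitted.
- class_id=3: 3 matching r row(s), so 3 row(s) emitted.

(3, Dave, Art); (3, Dave, CS); (3, Dave, Stats); (3, Judy, Art); (3, Judy, CS); (3, Judy, Stats); (3, Liam, Art); (3, Liam, CS); (3, Liam, Stats); (7, Sara, Art); (7, Sara, Math); (7, Yara, Art); (7, Yara, Math)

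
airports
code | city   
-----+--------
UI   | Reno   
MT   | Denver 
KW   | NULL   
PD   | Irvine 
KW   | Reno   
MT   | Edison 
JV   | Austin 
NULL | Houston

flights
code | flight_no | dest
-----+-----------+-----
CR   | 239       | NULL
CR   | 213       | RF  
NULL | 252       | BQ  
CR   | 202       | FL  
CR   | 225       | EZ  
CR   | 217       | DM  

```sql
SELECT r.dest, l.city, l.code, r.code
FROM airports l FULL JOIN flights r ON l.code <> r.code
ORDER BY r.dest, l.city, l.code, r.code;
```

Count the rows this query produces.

FULL OUTER JOIN keeps every row from both sides; unmatched rows get NULL for the other side's columns.
Matching on l.code <> r.code. A NULL in a compared column never satisfies the condition.
- code=UI: 5 matching r row(s), so 5 row(s) emitted.
- code=MT: 5 matching r row(s), so 5 row(s) emitted.
- code=KW: 5 matching r row(s), so 5 row(s) emitted.
- code=PD: 5 matching r row(s), so 5 row(s) emitted.
- code=KW: 5 matching r row(s), so 5 row(s) emitted.
- code=MT: 5 matching r row(s), so 5 row(s) emitted.
- code=JV: 5 matching r row(s), so 5 row(s) emitted.
- code=NULL: no r row matches, row kept with r columns NULL.
- plus 1 unmatched r row(s), each kept with NULL l columns.
Total: 35 matched + 2 padded = 37 rows.

37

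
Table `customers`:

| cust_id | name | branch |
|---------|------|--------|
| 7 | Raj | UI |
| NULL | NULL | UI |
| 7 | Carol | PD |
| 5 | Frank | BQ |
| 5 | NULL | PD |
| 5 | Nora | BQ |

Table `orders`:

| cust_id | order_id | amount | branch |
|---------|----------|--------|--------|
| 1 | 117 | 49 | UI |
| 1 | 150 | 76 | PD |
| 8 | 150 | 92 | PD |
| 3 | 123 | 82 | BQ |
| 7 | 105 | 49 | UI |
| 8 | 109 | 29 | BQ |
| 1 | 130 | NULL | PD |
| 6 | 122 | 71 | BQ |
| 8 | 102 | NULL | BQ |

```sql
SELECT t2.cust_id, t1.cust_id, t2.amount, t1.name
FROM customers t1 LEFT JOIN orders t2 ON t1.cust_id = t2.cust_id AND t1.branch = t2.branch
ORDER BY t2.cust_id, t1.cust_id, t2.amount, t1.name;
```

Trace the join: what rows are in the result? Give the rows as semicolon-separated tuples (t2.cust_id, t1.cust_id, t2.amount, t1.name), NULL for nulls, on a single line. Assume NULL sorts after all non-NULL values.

(7, 7, 49, Raj); (NULL, 5, NULL, Frank); (NULL, 5, NULL, Nora); (NULL, 5, NULL, NULL); (NULL, 7, NULL, Carol); (NULL, NULL, NULL, NULL)

LEFT JOIN keeps every row from `customers`; unmatched rows get NULL for `orders`'s columns.
Matching on t1.cust_id = t2.cust_id AND t1.branch = t2.branch. A NULL in a compared column never satisfies the condition.
- t1[0] cust_id=7, branch=UI → 1 match(es) in t2 → 1 row(s).
- t1[1] cust_id=NULL, branch=UI → no match; kept with NULLs on the t2 side.
- t1[2] cust_id=7, branch=PD → no match; kept with NULLs on the t2 side.
- t1[3] cust_id=5, branch=BQ → no match; kept with NULLs on the t2 side.
- t1[4] cust_id=5, branch=PD → no match; kept with NULLs on the t2 side.
- t1[5] cust_id=5, branch=BQ → no match; kept with NULLs on the t2 side.
After projecting and ordering:
t2.cust_id | t1.cust_id | t2.amount | t1.name
7 | 7 | 49 | Raj
NULL | 5 | NULL | Frank
NULL | 5 | NULL | Nora
NULL | 5 | NULL | NULL
NULL | 7 | NULL | Carol
NULL | NULL | NULL | NULL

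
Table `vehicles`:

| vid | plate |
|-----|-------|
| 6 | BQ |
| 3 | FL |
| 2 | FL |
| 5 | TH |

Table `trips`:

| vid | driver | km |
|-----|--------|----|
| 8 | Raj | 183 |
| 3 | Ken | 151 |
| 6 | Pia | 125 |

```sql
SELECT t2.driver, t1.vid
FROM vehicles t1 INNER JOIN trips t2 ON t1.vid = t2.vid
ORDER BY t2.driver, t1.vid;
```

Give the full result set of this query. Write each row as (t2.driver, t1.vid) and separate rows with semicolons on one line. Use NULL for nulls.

INNER JOIN keeps only pairs where the ON condition holds.
Matching on t1.vid = t2.vid.
- t1 (vid=6) pairs with 1 row(s) of t2.
- t1 (vid=3) pairs with 1 row(s) of t2.
- t1 (vid=2) has no partner → excluded.
- t1 (vid=5) has no partner → excluded.
After projecting and ordering:
t2.driver | t1.vid
Ken | 3
Pia | 6

(Ken, 3); (Pia, 6)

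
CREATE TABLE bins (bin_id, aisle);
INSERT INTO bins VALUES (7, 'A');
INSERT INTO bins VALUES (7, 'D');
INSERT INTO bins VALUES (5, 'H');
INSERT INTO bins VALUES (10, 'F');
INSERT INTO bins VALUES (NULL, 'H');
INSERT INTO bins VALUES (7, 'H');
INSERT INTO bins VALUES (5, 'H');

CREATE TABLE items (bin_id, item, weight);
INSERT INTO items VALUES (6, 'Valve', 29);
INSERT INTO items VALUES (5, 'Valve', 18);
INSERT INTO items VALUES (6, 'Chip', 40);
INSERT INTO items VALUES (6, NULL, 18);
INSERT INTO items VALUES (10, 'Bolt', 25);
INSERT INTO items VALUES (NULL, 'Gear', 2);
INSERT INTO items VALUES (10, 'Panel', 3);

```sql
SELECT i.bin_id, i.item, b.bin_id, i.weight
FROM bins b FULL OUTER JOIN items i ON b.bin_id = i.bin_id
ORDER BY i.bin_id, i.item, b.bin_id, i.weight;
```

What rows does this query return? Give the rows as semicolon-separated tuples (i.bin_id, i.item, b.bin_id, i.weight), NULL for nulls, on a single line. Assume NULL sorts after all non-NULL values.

(5, Valve, 5, 18); (5, Valve, 5, 18); (6, Chip, NULL, 40); (6, Valve, NULL, 29); (6, NULL, NULL, 18); (10, Bolt, 10, 25); (10, Panel, 10, 3); (NULL, Gear, NULL, 2); (NULL, NULL, 7, NULL); (NULL, NULL, 7, NULL); (NULL, NULL, 7, NULL); (NULL, NULL, NULL, NULL)

FULL OUTER JOIN keeps every row from both sides; unmatched rows get NULL for the other side's columns.
Matching on b.bin_id = i.bin_id. A NULL in a compared column never satisfies the condition.
Matched pairs: 4; unmatched b rows kept: 4; unmatched i rows kept: 4.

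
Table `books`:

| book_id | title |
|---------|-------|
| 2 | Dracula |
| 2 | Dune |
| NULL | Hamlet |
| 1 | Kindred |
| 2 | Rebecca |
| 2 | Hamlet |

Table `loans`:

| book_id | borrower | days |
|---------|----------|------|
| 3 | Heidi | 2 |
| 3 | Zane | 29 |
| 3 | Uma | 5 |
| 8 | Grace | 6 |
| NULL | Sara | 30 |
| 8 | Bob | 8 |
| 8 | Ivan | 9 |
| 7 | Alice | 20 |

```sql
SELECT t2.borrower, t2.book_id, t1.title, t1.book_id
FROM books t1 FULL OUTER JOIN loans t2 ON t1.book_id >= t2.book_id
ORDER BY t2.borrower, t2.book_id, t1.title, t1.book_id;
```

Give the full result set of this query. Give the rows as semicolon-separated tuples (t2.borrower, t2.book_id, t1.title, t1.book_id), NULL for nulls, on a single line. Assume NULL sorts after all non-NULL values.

(Alice, 7, NULL, NULL); (Bob, 8, NULL, NULL); (Grace, 8, NULL, NULL); (Heidi, 3, NULL, NULL); (Ivan, 8, NULL, NULL); (Sara, NULL, NULL, NULL); (Uma, 3, NULL, NULL); (Zane, 3, NULL, NULL); (NULL, NULL, Dracula, 2); (NULL, NULL, Dune, 2); (NULL, NULL, Hamlet, 2); (NULL, NULL, Hamlet, NULL); (NULL, NULL, Kindred, 1); (NULL, NULL, Rebecca, 2)

FULL OUTER JOIN keeps every row from both sides; unmatched rows get NULL for the other side's columns.
Matching on t1.book_id >= t2.book_id. A NULL in a compared column never satisfies the condition.
- t1 row (book_id=2): no match → kept, t2 columns NULL.
- t1 row (book_id=2): no match → kept, t2 columns NULL.
- t1 row (book_id=NULL): no match → kept, t2 columns NULL.
- t1 row (book_id=1): no match → kept, t2 columns NULL.
- t1 row (book_id=2): no match → kept, t2 columns NULL.
- t1 row (book_id=2): no match → kept, t2 columns NULL.
- 8 t2 row(s) had no t1 match → kept, t1 columns NULL.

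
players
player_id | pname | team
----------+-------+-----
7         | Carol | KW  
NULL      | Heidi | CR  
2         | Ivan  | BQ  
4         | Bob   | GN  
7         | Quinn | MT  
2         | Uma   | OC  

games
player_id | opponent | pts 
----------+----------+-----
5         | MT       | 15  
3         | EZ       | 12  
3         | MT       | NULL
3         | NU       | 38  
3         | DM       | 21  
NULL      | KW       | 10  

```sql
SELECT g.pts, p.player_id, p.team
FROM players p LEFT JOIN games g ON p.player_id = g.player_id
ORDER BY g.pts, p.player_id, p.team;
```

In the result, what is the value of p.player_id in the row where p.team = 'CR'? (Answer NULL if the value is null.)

NULL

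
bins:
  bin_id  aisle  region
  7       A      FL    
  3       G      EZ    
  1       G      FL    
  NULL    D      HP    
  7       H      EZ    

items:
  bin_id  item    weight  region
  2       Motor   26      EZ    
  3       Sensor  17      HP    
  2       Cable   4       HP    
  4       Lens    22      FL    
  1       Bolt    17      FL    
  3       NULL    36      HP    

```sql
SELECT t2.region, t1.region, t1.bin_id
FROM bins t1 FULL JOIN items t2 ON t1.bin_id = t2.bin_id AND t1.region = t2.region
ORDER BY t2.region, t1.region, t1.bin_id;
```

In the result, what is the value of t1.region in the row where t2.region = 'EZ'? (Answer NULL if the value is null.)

NULL

FULL OUTER JOIN keeps every row from both sides; unmatched rows get NULL for the other side's columns.
Matching on t1.bin_id = t2.bin_id AND t1.region = t2.region. A NULL in a compared column never satisfies the condition.
- t1[0] bin_id=7, region=FL → no match; kept with NULLs on the t2 side.
- t1[1] bin_id=3, region=EZ → no match; kept with NULLs on the t2 side.
- t1[2] bin_id=1, region=FL → 1 match(es) in t2 → 1 row(s).
- t1[3] bin_id=NULL, region=HP → no match; kept with NULLs on the t2 side.
- t1[4] bin_id=7, region=EZ → no match; kept with NULLs on the t2 side.
- 5 row(s) from t2 found no t1 partner → padded with NULL.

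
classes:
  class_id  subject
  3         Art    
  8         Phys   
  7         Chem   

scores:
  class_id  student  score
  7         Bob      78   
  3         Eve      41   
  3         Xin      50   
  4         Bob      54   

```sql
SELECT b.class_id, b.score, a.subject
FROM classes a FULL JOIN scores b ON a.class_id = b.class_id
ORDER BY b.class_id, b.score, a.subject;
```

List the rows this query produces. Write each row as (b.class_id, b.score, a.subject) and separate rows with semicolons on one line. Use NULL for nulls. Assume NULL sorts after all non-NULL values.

(3, 41, Art); (3, 50, Art); (4, 54, NULL); (7, 78, Chem); (NULL, NULL, Phys)

FULL OUTER JOIN keeps every row from both sides; unmatched rows get NULL for the other side's columns.
Matching on a.class_id = b.class_id.
- a[0] class_id=3 → 2 match(es) in b → 2 row(s).
- a[1] class_id=8 → no match; kept with NULLs on the b side.
- a[2] class_id=7 → 1 match(es) in b → 1 row(s).
- 1 row(s) from b found no a partner → padded with NULL.
After projecting and ordering:
b.class_id | b.score | a.subject
3 | 41 | Art
3 | 50 | Art
4 | 54 | NULL
7 | 78 | Chem
NULL | NULL | Phys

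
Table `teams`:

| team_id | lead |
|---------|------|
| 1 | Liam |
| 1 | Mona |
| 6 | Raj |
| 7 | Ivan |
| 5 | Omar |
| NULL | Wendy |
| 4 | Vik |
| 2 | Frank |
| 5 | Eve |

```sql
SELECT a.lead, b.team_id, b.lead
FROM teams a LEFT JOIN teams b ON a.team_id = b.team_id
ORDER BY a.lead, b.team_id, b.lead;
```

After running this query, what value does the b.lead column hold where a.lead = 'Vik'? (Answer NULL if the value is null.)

Vik

LEFT JOIN keeps every row from `teams a`; unmatched rows get NULL for `teams b`'s columns.
Matching on a.team_id = b.team_id. A NULL in a compared column never satisfies the condition.
- a (team_id=1) pairs with 2 row(s) of b.
- a (team_id=1) pairs with 2 row(s) of b.
- a (team_id=6) pairs with 1 row(s) of b.
- a (team_id=7) pairs with 1 row(s) of b.
- a (team_id=5) pairs with 2 row(s) of b.
- a (team_id=NULL) has no partner → padded with NULL.
- a (team_id=4) pairs with 1 row(s) of b.
- a (team_id=2) pairs with 1 row(s) of b.
- a (team_id=5) pairs with 2 row(s) of b.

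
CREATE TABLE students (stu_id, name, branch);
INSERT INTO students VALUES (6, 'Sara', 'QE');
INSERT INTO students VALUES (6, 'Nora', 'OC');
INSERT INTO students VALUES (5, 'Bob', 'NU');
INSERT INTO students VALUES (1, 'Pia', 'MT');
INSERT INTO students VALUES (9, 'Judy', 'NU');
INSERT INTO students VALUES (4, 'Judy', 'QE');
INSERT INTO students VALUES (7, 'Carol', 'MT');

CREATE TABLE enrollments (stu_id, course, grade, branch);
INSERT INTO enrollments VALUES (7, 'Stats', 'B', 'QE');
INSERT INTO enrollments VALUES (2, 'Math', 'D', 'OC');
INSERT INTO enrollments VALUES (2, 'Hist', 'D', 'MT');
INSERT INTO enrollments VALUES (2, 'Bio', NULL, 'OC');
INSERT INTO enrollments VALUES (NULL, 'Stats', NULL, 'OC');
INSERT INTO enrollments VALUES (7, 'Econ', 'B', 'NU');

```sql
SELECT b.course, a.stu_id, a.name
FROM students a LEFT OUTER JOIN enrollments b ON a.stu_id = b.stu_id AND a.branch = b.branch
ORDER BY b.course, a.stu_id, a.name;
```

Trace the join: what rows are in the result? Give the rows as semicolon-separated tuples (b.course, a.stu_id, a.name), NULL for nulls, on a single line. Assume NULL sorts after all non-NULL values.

LEFT JOIN keeps every row from `students`; unmatched rows get NULL for `enrollments`'s columns.
Matching on a.stu_id = b.stu_id AND a.branch = b.branch. A NULL in a compared column never satisfies the condition.
- a row (stu_id=6, branch=QE): no match → kept, b columns NULL.
- a row (stu_id=6, branch=OC): no match → kept, b columns NULL.
- a row (stu_id=5, branch=NU): no match → kept, b columns NULL.
- a row (stu_id=1, branch=MT): no match → kept, b columns NULL.
- a row (stu_id=9, branch=NU): no match → kept, b columns NULL.
- a row (stu_id=4, branch=QE): no match → kept, b columns NULL.
- a row (stu_id=7, branch=MT): no match → kept, b columns NULL.
After projecting and ordering:
b.course | a.stu_id | a.name
NULL | 1 | Pia
NULL | 4 | Judy
NULL | 5 | Bob
NULL | 6 | Nora
NULL | 6 | Sara
NULL | 7 | Carol
NULL | 9 | Judy

(NULL, 1, Pia); (NULL, 4, Judy); (NULL, 5, Bob); (NULL, 6, Nora); (NULL, 6, Sara); (NULL, 7, Carol); (NULL, 9, Judy)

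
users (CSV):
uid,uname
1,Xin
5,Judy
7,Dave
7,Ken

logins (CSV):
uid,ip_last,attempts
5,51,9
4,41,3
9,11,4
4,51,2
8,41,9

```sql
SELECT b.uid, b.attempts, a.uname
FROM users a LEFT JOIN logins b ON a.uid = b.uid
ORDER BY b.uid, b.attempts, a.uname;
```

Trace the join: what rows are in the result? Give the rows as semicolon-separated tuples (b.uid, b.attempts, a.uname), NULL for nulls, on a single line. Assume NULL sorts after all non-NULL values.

LEFT JOIN keeps every row from `users`; unmatched rows get NULL for `logins`'s columns.
Matching on a.uid = b.uid.
- a (uid=1) has no partner → padded with NULL.
- a (uid=5) pairs with 1 row(s) of b.
- a (uid=7) has no partner → padded with NULL.
- a (uid=7) has no partner → padded with NULL.
After projecting and ordering:
b.uid | b.attempts | a.uname
5 | 9 | Judy
NULL | NULL | Dave
NULL | NULL | Ken
NULL | NULL | Xin

(5, 9, Judy); (NULL, NULL, Dave); (NULL, NULL, Ken); (NULL, NULL, Xin)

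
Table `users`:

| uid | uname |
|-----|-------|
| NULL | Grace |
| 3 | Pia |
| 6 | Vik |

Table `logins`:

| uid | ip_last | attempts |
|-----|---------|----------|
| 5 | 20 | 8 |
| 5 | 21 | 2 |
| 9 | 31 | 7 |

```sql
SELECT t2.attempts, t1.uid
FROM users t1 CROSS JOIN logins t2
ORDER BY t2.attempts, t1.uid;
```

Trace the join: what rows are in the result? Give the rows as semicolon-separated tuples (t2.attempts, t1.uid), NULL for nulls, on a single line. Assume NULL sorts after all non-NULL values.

CROSS JOIN pairs every row of `users` with every row of `logins`: 3 × 3 = 9 rows.
After projecting and ordering:
t2.attempts | t1.uid
2 | 3
2 | 6
2 | NULL
7 | 3
7 | 6
7 | NULL
8 | 3
8 | 6
8 | NULL

(2, 3); (2, 6); (2, NULL); (7, 3); (7, 6); (7, NULL); (8, 3); (8, 6); (8, NULL)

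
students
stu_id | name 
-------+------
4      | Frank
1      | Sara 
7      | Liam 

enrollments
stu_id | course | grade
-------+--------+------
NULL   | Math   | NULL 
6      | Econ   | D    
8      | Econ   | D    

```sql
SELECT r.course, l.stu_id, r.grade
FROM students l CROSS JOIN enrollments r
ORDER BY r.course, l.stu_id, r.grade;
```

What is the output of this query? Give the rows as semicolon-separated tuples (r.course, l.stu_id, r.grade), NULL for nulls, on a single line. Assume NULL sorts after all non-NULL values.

CROSS JOIN pairs every row of `students` with every row of `enrollments`: 3 × 3 = 9 rows.
After projecting and ordering:
r.course | l.stu_id | r.grade
Econ | 1 | D
Econ | 1 | D
Econ | 4 | D
Econ | 4 | D
Econ | 7 | D
Econ | 7 | D
Math | 1 | NULL
Math | 4 | NULL
Math | 7 | NULL

(Econ, 1, D); (Econ, 1, D); (Econ, 4, D); (Econ, 4, D); (Econ, 7, D); (Econ, 7, D); (Math, 1, NULL); (Math, 4, NULL); (Math, 7, NULL)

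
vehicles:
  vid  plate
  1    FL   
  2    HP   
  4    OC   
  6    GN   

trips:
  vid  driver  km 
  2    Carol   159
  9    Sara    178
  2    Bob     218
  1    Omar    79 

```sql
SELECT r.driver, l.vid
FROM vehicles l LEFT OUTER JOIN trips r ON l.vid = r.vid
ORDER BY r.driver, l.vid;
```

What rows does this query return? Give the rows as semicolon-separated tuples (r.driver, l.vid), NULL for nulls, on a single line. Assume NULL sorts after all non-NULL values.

(Bob, 2); (Carol, 2); (Omar, 1); (NULL, 4); (NULL, 6)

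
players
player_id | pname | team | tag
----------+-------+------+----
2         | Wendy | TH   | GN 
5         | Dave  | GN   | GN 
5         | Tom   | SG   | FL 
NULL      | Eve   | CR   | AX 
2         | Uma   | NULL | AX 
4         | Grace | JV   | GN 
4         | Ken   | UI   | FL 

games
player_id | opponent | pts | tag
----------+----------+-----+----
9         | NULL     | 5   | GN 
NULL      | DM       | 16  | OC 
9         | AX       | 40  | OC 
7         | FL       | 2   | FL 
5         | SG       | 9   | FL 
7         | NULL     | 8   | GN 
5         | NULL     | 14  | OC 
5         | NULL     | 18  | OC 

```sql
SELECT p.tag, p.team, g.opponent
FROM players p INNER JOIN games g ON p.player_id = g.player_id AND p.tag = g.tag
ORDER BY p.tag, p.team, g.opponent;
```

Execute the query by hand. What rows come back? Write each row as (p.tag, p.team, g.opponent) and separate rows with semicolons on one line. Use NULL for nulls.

INNER JOIN keeps only pairs where the ON condition holds.
Matching on p.player_id = g.player_id AND p.tag = g.tag. A NULL in a compared column never satisfies the condition.
Matched pairs: 1.

(FL, SG, SG)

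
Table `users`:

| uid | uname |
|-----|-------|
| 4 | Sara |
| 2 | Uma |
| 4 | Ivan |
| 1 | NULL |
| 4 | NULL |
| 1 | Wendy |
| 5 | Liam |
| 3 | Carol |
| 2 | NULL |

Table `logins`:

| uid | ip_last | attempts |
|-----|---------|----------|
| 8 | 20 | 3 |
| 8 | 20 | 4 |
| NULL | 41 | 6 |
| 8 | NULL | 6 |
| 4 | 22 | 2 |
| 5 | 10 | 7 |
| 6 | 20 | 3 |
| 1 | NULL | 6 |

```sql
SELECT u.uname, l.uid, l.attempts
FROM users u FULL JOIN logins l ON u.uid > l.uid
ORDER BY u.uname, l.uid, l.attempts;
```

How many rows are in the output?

16

FULL OUTER JOIN keeps every row from both sides; unmatched rows get NULL for the other side's columns.
Matching on u.uid > l.uid. A NULL in a compared column never satisfies the condition.
Matched pairs: 8; unmatched u rows kept: 2; unmatched l rows kept: 6.
Total: 8 matched + 8 padded = 16 rows.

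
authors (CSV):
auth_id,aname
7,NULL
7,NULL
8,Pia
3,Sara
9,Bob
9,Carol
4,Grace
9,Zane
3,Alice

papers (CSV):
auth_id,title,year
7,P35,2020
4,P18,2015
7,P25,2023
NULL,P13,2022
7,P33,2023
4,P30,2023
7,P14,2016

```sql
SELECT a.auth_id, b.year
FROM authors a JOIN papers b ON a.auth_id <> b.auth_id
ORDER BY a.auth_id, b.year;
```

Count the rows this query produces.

INNER JOIN keeps only pairs where the ON condition holds.
Matching on a.auth_id <> b.auth_id. A NULL in a compared column never satisfies the condition.
- a row (auth_id=7): matches 2 b row(s) → 2 output row(s).
- a row (auth_id=7): matches 2 b row(s) → 2 output row(s).
- a row (auth_id=8): matches 6 b row(s) → 6 output row(s).
- a row (auth_id=3): matches 6 b row(s) → 6 output row(s).
- a row (auth_id=9): matches 6 b row(s) → 6 output row(s).
- a row (auth_id=9): matches 6 b row(s) → 6 output row(s).
- a row (auth_id=4): matches 4 b row(s) → 4 output row(s).
- a row (auth_id=9): matches 6 b row(s) → 6 output row(s).
- a row (auth_id=3): matches 6 b row(s) → 6 output row(s).
Total: 44 rows.

44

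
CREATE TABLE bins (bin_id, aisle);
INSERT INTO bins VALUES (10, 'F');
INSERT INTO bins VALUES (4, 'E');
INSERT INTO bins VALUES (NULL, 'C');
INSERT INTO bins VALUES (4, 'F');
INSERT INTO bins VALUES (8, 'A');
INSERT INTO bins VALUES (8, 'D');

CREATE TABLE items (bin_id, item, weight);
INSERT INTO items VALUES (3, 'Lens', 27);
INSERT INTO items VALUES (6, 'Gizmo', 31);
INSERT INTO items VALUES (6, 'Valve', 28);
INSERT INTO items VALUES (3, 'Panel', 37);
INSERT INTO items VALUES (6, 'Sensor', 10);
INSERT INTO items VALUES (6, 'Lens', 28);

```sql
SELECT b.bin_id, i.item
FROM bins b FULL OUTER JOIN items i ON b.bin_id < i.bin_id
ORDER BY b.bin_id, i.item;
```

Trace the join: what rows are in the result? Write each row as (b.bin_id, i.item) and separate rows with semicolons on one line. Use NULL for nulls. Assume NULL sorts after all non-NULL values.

FULL OUTER JOIN keeps every row from both sides; unmatched rows get NULL for the other side's columns.
Matching on b.bin_id < i.bin_id. A NULL in a compared column never satisfies the condition.
Matched pairs: 8; unmatched b rows kept: 4; unmatched i rows kept: 2.

(4, Gizmo); (4, Gizmo); (4, Lens); (4, Lens); (4, Sensor); (4, Sensor); (4, Valve); (4, Valve); (8, NULL); (8, NULL); (10, NULL); (NULL, Lens); (NULL, Panel); (NULL, NULL)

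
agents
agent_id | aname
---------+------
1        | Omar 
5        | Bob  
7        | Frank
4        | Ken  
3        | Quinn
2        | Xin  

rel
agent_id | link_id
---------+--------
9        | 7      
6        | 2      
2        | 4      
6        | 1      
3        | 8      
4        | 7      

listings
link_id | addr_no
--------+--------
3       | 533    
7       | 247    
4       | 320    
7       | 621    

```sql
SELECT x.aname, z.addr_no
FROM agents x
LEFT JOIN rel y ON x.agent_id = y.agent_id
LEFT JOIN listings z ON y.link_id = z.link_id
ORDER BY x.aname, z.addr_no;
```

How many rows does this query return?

7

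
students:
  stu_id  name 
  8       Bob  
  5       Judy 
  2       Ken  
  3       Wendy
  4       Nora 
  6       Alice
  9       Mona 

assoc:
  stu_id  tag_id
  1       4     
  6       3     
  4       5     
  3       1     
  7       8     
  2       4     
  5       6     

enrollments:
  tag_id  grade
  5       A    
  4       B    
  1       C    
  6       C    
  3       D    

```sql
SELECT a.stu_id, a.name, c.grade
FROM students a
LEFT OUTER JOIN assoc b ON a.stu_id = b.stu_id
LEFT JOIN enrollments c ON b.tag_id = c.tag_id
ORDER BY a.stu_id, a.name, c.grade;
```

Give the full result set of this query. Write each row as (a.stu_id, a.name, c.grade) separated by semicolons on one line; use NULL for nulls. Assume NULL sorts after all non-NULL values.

Evaluate left to right. First `students a LEFT JOIN assoc b` on stu_id: 7 row(s).
Then LEFT JOIN `enrollments c` on tag_id: each of those 7 rows is kept; rows whose b.tag_id has no match in c get NULL for c's columns.

(2, Ken, B); (3, Wendy, C); (4, Nora, A); (5, Judy, C); (6, Alice, D); (8, Bob, NULL); (9, Mona, NULL)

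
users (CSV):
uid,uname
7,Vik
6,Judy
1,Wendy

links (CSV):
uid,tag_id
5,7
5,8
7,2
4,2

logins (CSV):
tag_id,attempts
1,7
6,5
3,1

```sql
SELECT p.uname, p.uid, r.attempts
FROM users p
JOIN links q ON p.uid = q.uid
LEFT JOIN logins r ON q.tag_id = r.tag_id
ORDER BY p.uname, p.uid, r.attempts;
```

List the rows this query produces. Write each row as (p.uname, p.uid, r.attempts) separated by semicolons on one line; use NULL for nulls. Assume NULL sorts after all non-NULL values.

(Vik, 7, NULL)

Evaluate left to right. First `users p INNER JOIN links q` on uid: 1 row(s).
Then LEFT JOIN `logins r` on tag_id: each of those 1 rows is kept; rows whose q.tag_id has no match in r get NULL for r's columns.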